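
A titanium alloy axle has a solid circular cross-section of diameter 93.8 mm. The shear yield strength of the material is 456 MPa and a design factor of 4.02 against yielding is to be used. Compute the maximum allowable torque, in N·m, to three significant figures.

τ_allow = 456/4.02 = 113.4 MPa.
For a solid shaft T_allow = τ_allow·πd³/16; πd³/16 = π×93.8³/16 = 162000 mm³.
T_allow = 113.4×162000 = 1.838×10^7 N·mm = 18380 N·m.

T_allow = 18400 N·m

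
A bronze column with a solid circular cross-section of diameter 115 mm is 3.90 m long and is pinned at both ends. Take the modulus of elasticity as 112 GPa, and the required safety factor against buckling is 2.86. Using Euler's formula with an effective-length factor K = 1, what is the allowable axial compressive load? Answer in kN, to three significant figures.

P_allow = 218 kN

I = πd⁴/64 = π×115⁴/64 = 8.585×10^6 mm⁴.
Effective length L_e = KL = 1×3.90 m = 3900 mm.
Euler critical load P_cr = π²EI/L_e² = π²×112000×8.585×10^6/3900² = 624000 N.
P_allow = P_cr/n = 624000/2.86 = 218200 N.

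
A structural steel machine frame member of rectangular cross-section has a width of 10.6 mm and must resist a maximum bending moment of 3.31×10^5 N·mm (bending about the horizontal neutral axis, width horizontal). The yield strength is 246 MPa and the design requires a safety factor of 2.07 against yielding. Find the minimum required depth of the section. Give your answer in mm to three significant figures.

h = 39.7 mm

σ_allow = 246/2.07 = 118.8 MPa.
For a rectangular section σ = 6M/(bh²), so h² = 6M/(b σ_allow) = 6×331000/(10.6×118.8) = 1577 mm².
h = 39.71 mm.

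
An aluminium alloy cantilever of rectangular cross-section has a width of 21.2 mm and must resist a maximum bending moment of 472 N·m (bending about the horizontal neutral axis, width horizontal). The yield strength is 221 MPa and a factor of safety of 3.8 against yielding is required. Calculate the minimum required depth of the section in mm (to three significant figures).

h = 47.9 mm

σ_allow = 221/3.8 = 58.16 MPa.
For a rectangular section σ = 6M/(bh²), so h² = 6M/(b σ_allow) = 6×472000/(21.2×58.16) = 2297 mm².
h = 47.93 mm.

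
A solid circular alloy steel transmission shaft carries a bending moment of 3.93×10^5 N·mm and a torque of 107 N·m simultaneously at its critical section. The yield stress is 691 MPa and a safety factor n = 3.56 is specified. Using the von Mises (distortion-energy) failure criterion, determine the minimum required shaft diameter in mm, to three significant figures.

d = 27.7 mm

σ_allow = σ_y/n = 691/3.56 = 194.1 MPa.
For a solid shaft σ_b = 32M/(πd³) and τ = 16T/(πd³), so the von Mises stress is σ' = (16/πd³)·√(4M²+3T²).
√(4M²+3T²) = √(4×(393000)² + 3×(107000)²) = 807600 N·mm.
d³ = 16×807600/(π×194.1) = 21190 mm³.
d = 27.67 mm.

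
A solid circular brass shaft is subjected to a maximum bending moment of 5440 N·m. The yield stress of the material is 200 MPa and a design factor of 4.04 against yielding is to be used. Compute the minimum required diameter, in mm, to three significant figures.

d = 104 mm

σ_allow = 200/4.04 = 49.50 MPa.
For a solid circular section σ = 32M/(πd³), so d³ = 32M/(π σ_allow) = 32×5440000/(π×49.50) = 1.119×10^6 mm³.
d = 103.8 mm.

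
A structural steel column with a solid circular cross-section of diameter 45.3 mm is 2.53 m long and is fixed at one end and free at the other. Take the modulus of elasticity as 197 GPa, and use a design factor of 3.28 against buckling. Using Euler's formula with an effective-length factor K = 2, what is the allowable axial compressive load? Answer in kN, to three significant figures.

I = πd⁴/64 = π×45.3⁴/64 = 206700 mm⁴.
Effective length L_e = KL = 2×2.53 m = 5060 mm.
Euler critical load P_cr = π²EI/L_e² = π²×197000×206700/5060² = 15700 N.
P_allow = P_cr/n = 15700/3.28 = 4786 N.

P_allow = 4.79 kN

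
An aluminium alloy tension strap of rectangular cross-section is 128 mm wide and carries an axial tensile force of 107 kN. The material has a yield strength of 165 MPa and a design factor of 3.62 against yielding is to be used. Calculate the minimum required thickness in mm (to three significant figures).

σ_allow = 165/3.62 = 45.58 MPa.
Required area A = F/σ_allow = 107000/45.58 = 2348 mm².
t = A/w = 2348/128 = 18.34 mm.

t = 18.3 mm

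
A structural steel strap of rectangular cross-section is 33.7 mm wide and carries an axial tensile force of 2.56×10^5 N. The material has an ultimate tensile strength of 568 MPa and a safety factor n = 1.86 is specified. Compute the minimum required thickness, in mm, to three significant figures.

t = 24.9 mm

σ_allow = 568/1.86 = 305.4 MPa.
Required area A = F/σ_allow = 256000/305.4 = 838.3 mm².
t = A/w = 838.3/33.7 = 24.88 mm.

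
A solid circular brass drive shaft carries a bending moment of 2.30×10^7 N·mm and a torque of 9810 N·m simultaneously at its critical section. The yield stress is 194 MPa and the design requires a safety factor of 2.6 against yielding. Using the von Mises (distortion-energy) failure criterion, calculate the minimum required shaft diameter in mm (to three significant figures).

d = 150 mm

σ_allow = σ_y/n = 194/2.6 = 74.62 MPa.
For a solid shaft σ_b = 32M/(πd³) and τ = 16T/(πd³), so the von Mises stress is σ' = (16/πd³)·√(4M²+3T²).
√(4M²+3T²) = √(4×(2.300×10^7)² + 3×(9.810×10^6)²) = 4.904×10^7 N·mm.
d³ = 16×4.904×10^7/(π×74.62) = 3.347×10^6 mm³.
d = 149.6 mm.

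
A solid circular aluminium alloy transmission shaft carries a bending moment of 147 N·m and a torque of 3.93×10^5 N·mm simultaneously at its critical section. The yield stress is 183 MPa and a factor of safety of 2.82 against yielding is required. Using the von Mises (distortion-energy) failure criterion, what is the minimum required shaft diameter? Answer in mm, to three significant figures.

σ_allow = σ_y/n = 183/2.82 = 64.89 MPa.
For a solid shaft σ_b = 32M/(πd³) and τ = 16T/(πd³), so the von Mises stress is σ' = (16/πd³)·√(4M²+3T²).
√(4M²+3T²) = √(4×(147000)² + 3×(393000)²) = 741500 N·mm.
d³ = 16×741500/(π×64.89) = 58190 mm³.
d = 38.75 mm.

d = 38.8 mm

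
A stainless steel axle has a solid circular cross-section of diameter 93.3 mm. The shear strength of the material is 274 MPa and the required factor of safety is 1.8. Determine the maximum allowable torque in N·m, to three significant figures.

T_allow = 24300 N·m

τ_allow = 274/1.8 = 152.2 MPa.
For a solid shaft T_allow = τ_allow·πd³/16; πd³/16 = π×93.3³/16 = 159500 mm³.
T_allow = 152.2×159500 = 2.427×10^7 N·mm = 24270 N·m.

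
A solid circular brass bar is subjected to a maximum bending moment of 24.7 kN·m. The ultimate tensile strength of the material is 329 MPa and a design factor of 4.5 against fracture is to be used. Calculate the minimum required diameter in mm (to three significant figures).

d = 151 mm

σ_allow = 329/4.5 = 73.11 MPa.
For a solid circular section σ = 32M/(πd³), so d³ = 32M/(π σ_allow) = 32×2.4700×10^7/(π×73.11) = 3.441×10^6 mm³.
d = 151.0 mm.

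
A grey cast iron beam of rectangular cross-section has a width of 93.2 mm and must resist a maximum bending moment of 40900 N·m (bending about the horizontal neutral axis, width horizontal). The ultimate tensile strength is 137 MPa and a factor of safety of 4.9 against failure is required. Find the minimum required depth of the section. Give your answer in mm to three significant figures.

h = 307 mm

σ_allow = 137/4.9 = 27.96 MPa.
For a rectangular section σ = 6M/(bh²), so h² = 6M/(b σ_allow) = 6×4.0900×10^7/(93.2×27.96) = 94170 mm².
h = 306.9 mm.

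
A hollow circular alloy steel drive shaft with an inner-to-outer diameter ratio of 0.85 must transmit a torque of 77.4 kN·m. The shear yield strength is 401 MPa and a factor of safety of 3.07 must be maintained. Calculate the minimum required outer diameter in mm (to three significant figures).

τ_allow = 401/3.07 = 130.6 MPa.
For a hollow shaft τ = 16T/[πd_o³(1−k⁴)] with k = 0.85, so 1−k⁴ = 0.4780.
d_o³ = 16T/[π τ_allow (1−k⁴)] = 16×7.7400×10^7/(π×130.6×0.4780) = 6.314×10^6 mm³.
d_o = 184.8 mm.

d_o = 185 mm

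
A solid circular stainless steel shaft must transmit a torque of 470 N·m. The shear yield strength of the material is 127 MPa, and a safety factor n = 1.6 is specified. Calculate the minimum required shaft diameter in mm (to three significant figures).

Allowable shear stress τ_allow = 127/1.6 = 79.38 MPa.
For a solid shaft τ = 16T/(πd³), so d³ = 16T/(π τ_allow) = 16×470000/(π×79.38) = 30160 mm³.
d = (30160)^(1/3) = 31.13 mm.

d = 31.1 mm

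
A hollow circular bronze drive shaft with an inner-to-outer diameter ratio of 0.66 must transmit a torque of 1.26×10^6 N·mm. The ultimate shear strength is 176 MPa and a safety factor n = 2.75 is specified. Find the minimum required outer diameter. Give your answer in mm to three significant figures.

d_o = 49.8 mm

τ_allow = 176/2.75 = 64.00 MPa.
For a hollow shaft τ = 16T/[πd_o³(1−k⁴)] with k = 0.66, so 1−k⁴ = 0.8103.
d_o³ = 16T/[π τ_allow (1−k⁴)] = 16×1260000/(π×64.00×0.8103) = 123700 mm³.
d_o = 49.83 mm.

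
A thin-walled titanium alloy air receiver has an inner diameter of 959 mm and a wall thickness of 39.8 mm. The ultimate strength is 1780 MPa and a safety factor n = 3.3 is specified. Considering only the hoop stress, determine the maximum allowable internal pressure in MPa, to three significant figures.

σ_allow = 1780/3.3 = 539.4 MPa.
σ_h = pD/(2t) → p_allow = 2σ_allow t/D = 2×539.4×39.8/959 = 44.77 MPa.

p_allow = 44.8 MPa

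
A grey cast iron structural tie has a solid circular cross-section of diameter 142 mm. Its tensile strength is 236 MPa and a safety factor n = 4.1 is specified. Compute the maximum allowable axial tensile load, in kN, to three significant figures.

F_allow = 912 kN

σ_allow = 236/4.1 = 57.56 MPa.
A = πd²/4 = π×142²/4 = 15840 mm².
F_allow = σ_allow × A = 57.56×15840 = 911600 N.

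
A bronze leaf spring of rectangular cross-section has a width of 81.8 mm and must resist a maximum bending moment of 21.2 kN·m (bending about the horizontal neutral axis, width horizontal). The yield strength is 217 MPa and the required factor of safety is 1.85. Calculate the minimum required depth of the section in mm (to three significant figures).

σ_allow = 217/1.85 = 117.3 MPa.
For a rectangular section σ = 6M/(bh²), so h² = 6M/(b σ_allow) = 6×2.1200×10^7/(81.8×117.3) = 13260 mm².
h = 115.1 mm.

h = 115 mm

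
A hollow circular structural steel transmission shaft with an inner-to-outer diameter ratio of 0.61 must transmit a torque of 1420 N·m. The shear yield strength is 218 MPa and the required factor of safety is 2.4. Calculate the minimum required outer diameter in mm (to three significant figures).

τ_allow = 218/2.4 = 90.83 MPa.
For a hollow shaft τ = 16T/[πd_o³(1−k⁴)] with k = 0.61, so 1−k⁴ = 0.8615.
d_o³ = 16T/[π τ_allow (1−k⁴)] = 16×1420000/(π×90.83×0.8615) = 92410 mm³.
d_o = 45.21 mm.

d_o = 45.2 mm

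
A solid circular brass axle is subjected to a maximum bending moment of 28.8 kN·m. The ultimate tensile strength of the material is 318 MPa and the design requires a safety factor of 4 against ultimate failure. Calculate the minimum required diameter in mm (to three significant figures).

σ_allow = 318/4 = 79.50 MPa.
For a solid circular section σ = 32M/(πd³), so d³ = 32M/(π σ_allow) = 32×2.8800×10^7/(π×79.50) = 3.690×10^6 mm³.
d = 154.5 mm.

d = 155 mm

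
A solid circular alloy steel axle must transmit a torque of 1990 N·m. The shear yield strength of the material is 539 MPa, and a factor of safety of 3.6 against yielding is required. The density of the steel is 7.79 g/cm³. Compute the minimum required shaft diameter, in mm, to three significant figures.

Allowable shear stress τ_allow = 539/3.6 = 149.7 MPa.
For a solid shaft τ = 16T/(πd³), so d³ = 16T/(π τ_allow) = 16×1990000/(π×149.7) = 67690 mm³.
d = (67690)^(1/3) = 40.75 mm.

d = 40.8 mm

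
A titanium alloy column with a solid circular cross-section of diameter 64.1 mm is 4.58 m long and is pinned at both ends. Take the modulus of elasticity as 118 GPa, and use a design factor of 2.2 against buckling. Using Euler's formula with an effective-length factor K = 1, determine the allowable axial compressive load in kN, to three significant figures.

I = πd⁴/64 = π×64.1⁴/64 = 828700 mm⁴.
Effective length L_e = KL = 1×4.58 m = 4580 mm.
Euler critical load P_cr = π²EI/L_e² = π²×118000×828700/4580² = 46010 N.
P_allow = P_cr/n = 46010/2.2 = 20910 N.

P_allow = 20.9 kN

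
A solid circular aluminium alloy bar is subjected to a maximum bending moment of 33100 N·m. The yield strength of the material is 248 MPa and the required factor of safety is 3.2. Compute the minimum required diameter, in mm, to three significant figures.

d = 163 mm

σ_allow = 248/3.2 = 77.50 MPa.
For a solid circular section σ = 32M/(πd³), so d³ = 32M/(π σ_allow) = 32×3.3100×10^7/(π×77.50) = 4.350×10^6 mm³.
d = 163.2 mm.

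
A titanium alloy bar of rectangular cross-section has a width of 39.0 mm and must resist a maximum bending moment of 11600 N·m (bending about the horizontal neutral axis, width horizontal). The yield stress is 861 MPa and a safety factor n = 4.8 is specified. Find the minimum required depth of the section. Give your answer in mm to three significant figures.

h = 99.7 mm

σ_allow = 861/4.8 = 179.4 MPa.
For a rectangular section σ = 6M/(bh²), so h² = 6M/(b σ_allow) = 6×1.1600×10^7/(39.0×179.4) = 9949 mm².
h = 99.75 mm.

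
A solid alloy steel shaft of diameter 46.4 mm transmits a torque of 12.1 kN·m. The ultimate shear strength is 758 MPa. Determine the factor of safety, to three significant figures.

τ = 16T/(πd³) = 16×1.2100×10^7/(π×46.4³) = 616.9 MPa.
n = τ_limit/τ = 758/616.9 = 1.229.

n = 1.23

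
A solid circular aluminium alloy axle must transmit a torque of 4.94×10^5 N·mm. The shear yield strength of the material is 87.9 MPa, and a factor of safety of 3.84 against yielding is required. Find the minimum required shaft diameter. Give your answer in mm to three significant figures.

Allowable shear stress τ_allow = 87.9/3.84 = 22.89 MPa.
For a solid shaft τ = 16T/(πd³), so d³ = 16T/(π τ_allow) = 16×494000/(π×22.89) = 109900 mm³.
d = (109900)^(1/3) = 47.90 mm.

d = 47.9 mm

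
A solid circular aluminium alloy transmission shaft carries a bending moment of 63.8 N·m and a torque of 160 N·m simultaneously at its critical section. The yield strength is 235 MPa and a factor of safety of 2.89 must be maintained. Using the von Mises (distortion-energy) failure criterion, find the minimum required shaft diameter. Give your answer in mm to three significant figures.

σ_allow = σ_y/n = 235/2.89 = 81.31 MPa.
For a solid shaft σ_b = 32M/(πd³) and τ = 16T/(πd³), so the von Mises stress is σ' = (16/πd³)·√(4M²+3T²).
√(4M²+3T²) = √(4×(63800)² + 3×(160000)²) = 305100 N·mm.
d³ = 16×305100/(π×81.31) = 19110 mm³.
d = 26.73 mm.

d = 26.7 mm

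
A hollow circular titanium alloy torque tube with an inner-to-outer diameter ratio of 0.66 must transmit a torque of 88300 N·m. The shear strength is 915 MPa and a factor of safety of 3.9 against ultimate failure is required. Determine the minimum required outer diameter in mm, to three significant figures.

d_o = 133 mm

τ_allow = 915/3.9 = 234.6 MPa.
For a hollow shaft τ = 16T/[πd_o³(1−k⁴)] with k = 0.66, so 1−k⁴ = 0.8103.
d_o³ = 16T/[π τ_allow (1−k⁴)] = 16×8.8300×10^7/(π×234.6×0.8103) = 2.366×10^6 mm³.
d_o = 133.2 mm.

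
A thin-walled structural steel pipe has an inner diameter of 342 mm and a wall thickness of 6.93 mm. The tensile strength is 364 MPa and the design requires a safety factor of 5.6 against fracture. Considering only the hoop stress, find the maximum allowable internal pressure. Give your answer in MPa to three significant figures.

σ_allow = 364/5.6 = 65.00 MPa.
σ_h = pD/(2t) → p_allow = 2σ_allow t/D = 2×65.00×6.93/342 = 2.634 MPa.

p_allow = 2.63 MPa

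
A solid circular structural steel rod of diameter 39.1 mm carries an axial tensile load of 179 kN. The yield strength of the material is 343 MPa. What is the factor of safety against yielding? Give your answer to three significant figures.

A = πd²/4 = 1201 mm².
σ = F/A = 179000/1201 = 149.1 MPa.
n = 343/149.1 = 2.301.

n = 2.30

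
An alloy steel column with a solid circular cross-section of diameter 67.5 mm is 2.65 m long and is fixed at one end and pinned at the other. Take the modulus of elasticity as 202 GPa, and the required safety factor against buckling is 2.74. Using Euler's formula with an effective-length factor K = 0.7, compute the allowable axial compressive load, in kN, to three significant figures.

P_allow = 215 kN

I = πd⁴/64 = π×67.5⁴/64 = 1.019×10^6 mm⁴.
Effective length L_e = KL = 0.7×2.65 m = 1855 mm.
Euler critical load P_cr = π²EI/L_e² = π²×202000×1.019×10^6/1855² = 590400 N.
P_allow = P_cr/n = 590400/2.74 = 215500 N.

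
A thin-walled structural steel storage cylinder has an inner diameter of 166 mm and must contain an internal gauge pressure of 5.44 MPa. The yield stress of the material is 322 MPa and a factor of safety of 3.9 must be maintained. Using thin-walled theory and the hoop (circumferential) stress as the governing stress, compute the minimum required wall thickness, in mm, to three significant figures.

σ_allow = 322/3.9 = 82.56 MPa.
Hoop stress σ_h = pD/(2t), so t = pD/(2σ_allow) = 5.44×166/(2×82.56) = 5.469 mm.

t = 5.47 mm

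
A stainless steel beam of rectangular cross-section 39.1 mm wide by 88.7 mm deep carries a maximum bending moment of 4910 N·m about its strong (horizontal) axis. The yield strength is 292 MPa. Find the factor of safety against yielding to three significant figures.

n = 3.05

Section modulus S = bh²/6 = 39.1×88.7²/6 = 51270 mm³.
σ = M/S = 4910000/51270 = 95.77 MPa.
n = 292/95.77 = 3.049.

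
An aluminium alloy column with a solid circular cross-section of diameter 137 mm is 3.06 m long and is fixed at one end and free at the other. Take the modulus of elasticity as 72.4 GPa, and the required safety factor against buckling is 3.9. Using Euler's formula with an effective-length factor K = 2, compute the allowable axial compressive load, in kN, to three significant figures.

I = πd⁴/64 = π×137⁴/64 = 1.729×10^7 mm⁴.
Effective length L_e = KL = 2×3.06 m = 6120 mm.
Euler critical load P_cr = π²EI/L_e² = π²×72400×1.729×10^7/6120² = 329900 N.
P_allow = P_cr/n = 329900/3.9 = 84590 N.

P_allow = 84.6 kN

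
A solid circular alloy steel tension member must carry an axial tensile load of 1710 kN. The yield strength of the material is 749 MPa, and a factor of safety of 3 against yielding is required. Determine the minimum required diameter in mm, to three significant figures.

d = 93.4 mm

Allowable stress σ_allow = 749/3 = 249.7 MPa.
Required area A = F/σ_allow = 1710000/249.7 = 6849 mm².
A = πd²/4 → d = √(4A/π) = 93.38 mm.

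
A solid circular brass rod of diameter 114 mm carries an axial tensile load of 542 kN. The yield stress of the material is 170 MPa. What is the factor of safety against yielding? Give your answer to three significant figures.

A = πd²/4 = 10210 mm².
σ = F/A = 542000/10210 = 53.10 MPa.
n = 170/53.10 = 3.201.

n = 3.20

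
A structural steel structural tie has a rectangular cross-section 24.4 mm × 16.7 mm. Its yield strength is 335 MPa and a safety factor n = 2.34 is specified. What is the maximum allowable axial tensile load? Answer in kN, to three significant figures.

F_allow = 58.3 kN

σ_allow = 335/2.34 = 143.2 MPa.
A = 24.4×16.7 = 407.5 mm².
F_allow = σ_allow × A = 143.2×407.5 = 58340 N.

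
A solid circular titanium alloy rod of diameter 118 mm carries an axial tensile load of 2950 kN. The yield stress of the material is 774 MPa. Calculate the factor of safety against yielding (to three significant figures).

A = πd²/4 = 10940 mm².
σ = F/A = 2950000/10940 = 269.8 MPa.
n = 774/269.8 = 2.869.

n = 2.87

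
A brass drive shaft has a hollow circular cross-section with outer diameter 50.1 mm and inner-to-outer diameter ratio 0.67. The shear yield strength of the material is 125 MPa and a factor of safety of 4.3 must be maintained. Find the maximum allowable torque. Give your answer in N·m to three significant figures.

T_allow = 573 N·m

τ_allow = 125/4.3 = 29.07 MPa.
For a hollow shaft T_allow = τ_allow·πd_o³(1−k⁴)/16 with 1−k⁴ = 0.7985, so πd_o³(1−k⁴)/16 = 19720 mm³.
T_allow = 29.07×19720 = 573100 N·mm = 573.1 N·m.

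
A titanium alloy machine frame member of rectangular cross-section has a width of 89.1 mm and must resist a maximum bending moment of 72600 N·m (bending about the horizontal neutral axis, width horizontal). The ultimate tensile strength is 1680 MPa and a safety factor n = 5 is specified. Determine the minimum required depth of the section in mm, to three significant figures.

σ_allow = 1680/5 = 336.0 MPa.
For a rectangular section σ = 6M/(bh²), so h² = 6M/(b σ_allow) = 6×7.2600×10^7/(89.1×336.0) = 14550 mm².
h = 120.6 mm.

h = 121 mm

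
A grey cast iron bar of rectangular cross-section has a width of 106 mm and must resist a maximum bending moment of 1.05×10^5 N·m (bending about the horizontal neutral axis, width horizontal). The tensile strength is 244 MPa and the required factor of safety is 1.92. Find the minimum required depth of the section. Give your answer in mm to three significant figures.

σ_allow = 244/1.92 = 127.1 MPa.
For a rectangular section σ = 6M/(bh²), so h² = 6M/(b σ_allow) = 6×1.0500×10^8/(106×127.1) = 46770 mm².
h = 216.3 mm.

h = 216 mm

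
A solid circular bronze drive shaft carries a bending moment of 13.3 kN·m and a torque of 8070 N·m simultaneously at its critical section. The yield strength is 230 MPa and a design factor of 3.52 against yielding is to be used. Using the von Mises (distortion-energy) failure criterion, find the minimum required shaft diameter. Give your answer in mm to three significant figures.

d = 133 mm

σ_allow = σ_y/n = 230/3.52 = 65.34 MPa.
For a solid shaft σ_b = 32M/(πd³) and τ = 16T/(πd³), so the von Mises stress is σ' = (16/πd³)·√(4M²+3T²).
√(4M²+3T²) = √(4×(1.330×10^7)² + 3×(8.070×10^6)²) = 3.005×10^7 N·mm.
d³ = 16×3.005×10^7/(π×65.34) = 2.342×10^6 mm³.
d = 132.8 mm.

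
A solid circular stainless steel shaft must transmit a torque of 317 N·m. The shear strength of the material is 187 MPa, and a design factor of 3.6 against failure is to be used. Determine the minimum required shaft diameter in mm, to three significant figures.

Allowable shear stress τ_allow = 187/3.6 = 51.94 MPa.
For a solid shaft τ = 16T/(πd³), so d³ = 16T/(π τ_allow) = 16×317000/(π×51.94) = 31080 mm³.
d = (31080)^(1/3) = 31.44 mm.

d = 31.4 mm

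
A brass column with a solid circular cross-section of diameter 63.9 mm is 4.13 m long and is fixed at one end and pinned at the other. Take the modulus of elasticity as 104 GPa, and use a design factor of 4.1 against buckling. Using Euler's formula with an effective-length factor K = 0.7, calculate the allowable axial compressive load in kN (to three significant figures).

P_allow = 24.5 kN

I = πd⁴/64 = π×63.9⁴/64 = 818400 mm⁴.
Effective length L_e = KL = 0.7×4.13 m = 2891 mm.
Euler critical load P_cr = π²EI/L_e² = π²×104000×818400/2891² = 100500 N.
P_allow = P_cr/n = 100500/4.1 = 24510 N.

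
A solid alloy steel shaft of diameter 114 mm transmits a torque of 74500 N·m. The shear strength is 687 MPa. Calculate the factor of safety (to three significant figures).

τ = 16T/(πd³) = 16×7.4500×10^7/(π×114³) = 256.1 MPa.
n = τ_limit/τ = 687/256.1 = 2.683.

n = 2.68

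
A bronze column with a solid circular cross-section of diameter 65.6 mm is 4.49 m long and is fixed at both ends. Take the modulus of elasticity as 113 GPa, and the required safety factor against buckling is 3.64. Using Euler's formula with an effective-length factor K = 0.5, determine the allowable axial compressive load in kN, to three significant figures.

P_allow = 55.3 kN

I = πd⁴/64 = π×65.6⁴/64 = 909000 mm⁴.
Effective length L_e = KL = 0.5×4.49 m = 2245 mm.
Euler critical load P_cr = π²EI/L_e² = π²×113000×909000/2245² = 201200 N.
P_allow = P_cr/n = 201200/3.64 = 55260 N.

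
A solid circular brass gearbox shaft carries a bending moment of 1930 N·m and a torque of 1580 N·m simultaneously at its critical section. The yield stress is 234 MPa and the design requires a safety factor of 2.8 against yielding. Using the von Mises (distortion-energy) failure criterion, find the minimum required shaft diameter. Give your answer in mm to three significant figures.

σ_allow = σ_y/n = 234/2.8 = 83.57 MPa.
For a solid shaft σ_b = 32M/(πd³) and τ = 16T/(πd³), so the von Mises stress is σ' = (16/πd³)·√(4M²+3T²).
√(4M²+3T²) = √(4×(1.930×10^6)² + 3×(1.580×10^6)²) = 4.732×10^6 N·mm.
d³ = 16×4.732×10^6/(π×83.57) = 288400 mm³.
d = 66.07 mm.

d = 66.1 mm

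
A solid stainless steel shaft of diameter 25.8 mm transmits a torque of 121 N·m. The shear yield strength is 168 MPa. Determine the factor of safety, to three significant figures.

n = 4.68

τ = 16T/(πd³) = 16×121000/(π×25.8³) = 35.88 MPa.
n = τ_limit/τ = 168/35.88 = 4.682.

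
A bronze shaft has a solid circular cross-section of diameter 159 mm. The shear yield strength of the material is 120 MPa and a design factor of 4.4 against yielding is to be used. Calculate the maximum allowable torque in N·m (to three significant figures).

τ_allow = 120/4.4 = 27.27 MPa.
For a solid shaft T_allow = τ_allow·πd³/16; πd³/16 = π×159³/16 = 789300 mm³.
T_allow = 27.27×789300 = 2.153×10^7 N·mm = 21530 N·m.

T_allow = 21500 N·m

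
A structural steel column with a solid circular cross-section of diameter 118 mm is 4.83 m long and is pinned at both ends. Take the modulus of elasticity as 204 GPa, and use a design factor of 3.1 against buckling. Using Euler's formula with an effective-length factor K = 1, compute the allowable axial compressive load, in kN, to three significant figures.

I = πd⁴/64 = π×118⁴/64 = 9.517×10^6 mm⁴.
Effective length L_e = KL = 1×4.83 m = 4830 mm.
Euler critical load P_cr = π²EI/L_e² = π²×204000×9.517×10^6/4830² = 821400 N.
P_allow = P_cr/n = 821400/3.1 = 265000 N.

P_allow = 265 kN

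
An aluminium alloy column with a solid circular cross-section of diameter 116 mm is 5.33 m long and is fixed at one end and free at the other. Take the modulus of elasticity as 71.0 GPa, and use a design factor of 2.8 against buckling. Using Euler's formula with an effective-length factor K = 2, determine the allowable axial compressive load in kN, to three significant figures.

I = πd⁴/64 = π×116⁴/64 = 8.888×10^6 mm⁴.
Effective length L_e = KL = 2×5.33 m = 10660 mm.
Euler critical load P_cr = π²EI/L_e² = π²×71000×8.888×10^6/10660² = 54810 N.
P_allow = P_cr/n = 54810/2.8 = 19570 N.

P_allow = 19.6 kN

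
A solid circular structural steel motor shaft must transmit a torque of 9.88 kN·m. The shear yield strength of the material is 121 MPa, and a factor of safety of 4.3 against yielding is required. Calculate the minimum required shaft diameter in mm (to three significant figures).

d = 121 mm

Allowable shear stress τ_allow = 121/4.3 = 28.14 MPa.
For a solid shaft τ = 16T/(πd³), so d³ = 16T/(π τ_allow) = 16×9880000/(π×28.14) = 1.788×10^6 mm³.
d = (1.788×10^6)^(1/3) = 121.4 mm.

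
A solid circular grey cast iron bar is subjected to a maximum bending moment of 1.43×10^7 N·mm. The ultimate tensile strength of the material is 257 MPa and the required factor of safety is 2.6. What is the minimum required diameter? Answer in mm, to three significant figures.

d = 114 mm

σ_allow = 257/2.6 = 98.85 MPa.
For a solid circular section σ = 32M/(πd³), so d³ = 32M/(π σ_allow) = 32×1.4300×10^7/(π×98.85) = 1.474×10^6 mm³.
d = 113.8 mm.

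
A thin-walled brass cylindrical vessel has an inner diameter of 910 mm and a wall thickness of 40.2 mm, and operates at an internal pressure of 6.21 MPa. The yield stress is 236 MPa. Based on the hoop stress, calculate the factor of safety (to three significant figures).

n = 3.36

σ_h = pD/(2t) = 6.21×910/(2×40.2) = 70.29 MPa.
n = 236/70.29 = 3.358.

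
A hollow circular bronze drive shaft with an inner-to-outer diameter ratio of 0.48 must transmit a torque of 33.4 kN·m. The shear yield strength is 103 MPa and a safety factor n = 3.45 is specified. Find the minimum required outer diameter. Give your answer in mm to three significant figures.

τ_allow = 103/3.45 = 29.86 MPa.
For a hollow shaft τ = 16T/[πd_o³(1−k⁴)] with k = 0.48, so 1−k⁴ = 0.9469.
d_o³ = 16T/[π τ_allow (1−k⁴)] = 16×3.3400×10^7/(π×29.86×0.9469) = 6.017×10^6 mm³.
d_o = 181.9 mm.

d_o = 182 mm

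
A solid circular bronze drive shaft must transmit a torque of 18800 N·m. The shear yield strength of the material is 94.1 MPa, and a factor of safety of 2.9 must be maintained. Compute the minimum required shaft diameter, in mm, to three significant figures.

Allowable shear stress τ_allow = 94.1/2.9 = 32.45 MPa.
For a solid shaft τ = 16T/(πd³), so d³ = 16T/(π τ_allow) = 16×1.8800×10^7/(π×32.45) = 2.951×10^6 mm³.
d = (2.951×10^6)^(1/3) = 143.4 mm.

d = 143 mm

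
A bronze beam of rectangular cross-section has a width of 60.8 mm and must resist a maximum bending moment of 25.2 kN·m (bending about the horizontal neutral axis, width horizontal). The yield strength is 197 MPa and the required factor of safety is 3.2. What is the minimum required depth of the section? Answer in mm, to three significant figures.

σ_allow = 197/3.2 = 61.56 MPa.
For a rectangular section σ = 6M/(bh²), so h² = 6M/(b σ_allow) = 6×2.5200×10^7/(60.8×61.56) = 40400 mm².
h = 201.0 mm.

h = 201 mm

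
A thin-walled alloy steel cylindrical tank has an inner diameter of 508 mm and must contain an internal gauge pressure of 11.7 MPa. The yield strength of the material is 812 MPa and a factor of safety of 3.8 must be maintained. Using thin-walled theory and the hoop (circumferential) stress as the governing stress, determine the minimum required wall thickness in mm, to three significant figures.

σ_allow = 812/3.8 = 213.7 MPa.
Hoop stress σ_h = pD/(2t), so t = pD/(2σ_allow) = 11.7×508/(2×213.7) = 13.91 mm.

t = 13.9 mm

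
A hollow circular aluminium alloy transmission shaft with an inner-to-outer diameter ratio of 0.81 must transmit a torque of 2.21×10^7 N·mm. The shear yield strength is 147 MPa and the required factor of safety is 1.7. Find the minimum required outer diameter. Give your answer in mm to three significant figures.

d_o = 132 mm

τ_allow = 147/1.7 = 86.47 MPa.
For a hollow shaft τ = 16T/[πd_o³(1−k⁴)] with k = 0.81, so 1−k⁴ = 0.5695.
d_o³ = 16T/[π τ_allow (1−k⁴)] = 16×2.2100×10^7/(π×86.47×0.5695) = 2.285×10^6 mm³.
d_o = 131.7 mm.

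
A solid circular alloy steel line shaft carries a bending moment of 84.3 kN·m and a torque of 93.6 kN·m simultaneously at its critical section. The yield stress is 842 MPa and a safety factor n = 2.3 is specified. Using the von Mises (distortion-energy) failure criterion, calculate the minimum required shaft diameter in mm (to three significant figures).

d = 148 mm

σ_allow = σ_y/n = 842/2.3 = 366.1 MPa.
For a solid shaft σ_b = 32M/(πd³) and τ = 16T/(πd³), so the von Mises stress is σ' = (16/πd³)·√(4M²+3T²).
√(4M²+3T²) = √(4×(8.430×10^7)² + 3×(9.360×10^7)²) = 2.339×10^8 N·mm.
d³ = 16×2.339×10^8/(π×366.1) = 3.254×10^6 mm³.
d = 148.2 mm.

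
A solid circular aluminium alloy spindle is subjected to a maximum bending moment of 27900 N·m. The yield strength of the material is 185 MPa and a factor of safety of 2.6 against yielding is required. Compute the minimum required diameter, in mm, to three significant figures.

d = 159 mm

σ_allow = 185/2.6 = 71.15 MPa.
For a solid circular section σ = 32M/(πd³), so d³ = 32M/(π σ_allow) = 32×2.7900×10^7/(π×71.15) = 3.994×10^6 mm³.
d = 158.7 mm.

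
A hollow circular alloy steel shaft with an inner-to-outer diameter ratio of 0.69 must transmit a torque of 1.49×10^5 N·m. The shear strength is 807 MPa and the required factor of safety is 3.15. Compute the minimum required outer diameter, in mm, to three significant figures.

τ_allow = 807/3.15 = 256.2 MPa.
For a hollow shaft τ = 16T/[πd_o³(1−k⁴)] with k = 0.69, so 1−k⁴ = 0.7733.
d_o³ = 16T/[π τ_allow (1−k⁴)] = 16×1.4900×10^8/(π×256.2×0.7733) = 3.830×10^6 mm³.
d_o = 156.5 mm.

d_o = 156 mm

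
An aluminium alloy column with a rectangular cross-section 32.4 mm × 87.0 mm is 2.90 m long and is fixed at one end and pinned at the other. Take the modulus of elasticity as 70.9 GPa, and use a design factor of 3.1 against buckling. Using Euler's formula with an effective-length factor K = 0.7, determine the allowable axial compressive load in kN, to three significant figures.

P_allow = 13.5 kN

Buckling occurs about the weak axis: I_min = h·b³/12 = 87.0×32.4³/12 = 246600 mm⁴ (b = 32.4 mm is the smaller dimension).
Effective length L_e = KL = 0.7×2.90 m = 2030 mm.
Euler critical load P_cr = π²EI/L_e² = π²×70900×246600/2030² = 41870 N.
P_allow = P_cr/n = 41870/3.1 = 13510 N.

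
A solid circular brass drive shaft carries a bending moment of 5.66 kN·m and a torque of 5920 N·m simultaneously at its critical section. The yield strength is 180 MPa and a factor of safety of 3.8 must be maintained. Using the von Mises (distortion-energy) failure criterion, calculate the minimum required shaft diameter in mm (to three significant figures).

d = 118 mm

σ_allow = σ_y/n = 180/3.8 = 47.37 MPa.
For a solid shaft σ_b = 32M/(πd³) and τ = 16T/(πd³), so the von Mises stress is σ' = (16/πd³)·√(4M²+3T²).
√(4M²+3T²) = √(4×(5.660×10^6)² + 3×(5.920×10^6)²) = 1.527×10^7 N·mm.
d³ = 16×1.527×10^7/(π×47.37) = 1.642×10^6 mm³.
d = 118.0 mm.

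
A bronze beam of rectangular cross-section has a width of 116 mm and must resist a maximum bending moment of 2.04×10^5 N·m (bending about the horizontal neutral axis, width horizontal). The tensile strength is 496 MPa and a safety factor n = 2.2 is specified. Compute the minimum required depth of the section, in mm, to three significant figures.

σ_allow = 496/2.2 = 225.5 MPa.
For a rectangular section σ = 6M/(bh²), so h² = 6M/(b σ_allow) = 6×2.0400×10^8/(116×225.5) = 46800 mm².
h = 216.3 mm.

h = 216 mm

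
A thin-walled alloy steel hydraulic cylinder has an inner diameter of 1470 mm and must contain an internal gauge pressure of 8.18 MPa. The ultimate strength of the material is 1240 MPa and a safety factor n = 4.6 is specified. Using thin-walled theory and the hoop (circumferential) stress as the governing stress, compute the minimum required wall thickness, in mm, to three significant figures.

t = 22.3 mm

σ_allow = 1240/4.6 = 269.6 MPa.
Hoop stress σ_h = pD/(2t), so t = pD/(2σ_allow) = 8.18×1470/(2×269.6) = 22.30 mm.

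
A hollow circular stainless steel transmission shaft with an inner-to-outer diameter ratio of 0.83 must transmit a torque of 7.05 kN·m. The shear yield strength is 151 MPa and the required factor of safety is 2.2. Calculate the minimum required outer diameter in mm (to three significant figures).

τ_allow = 151/2.2 = 68.64 MPa.
For a hollow shaft τ = 16T/[πd_o³(1−k⁴)] with k = 0.83, so 1−k⁴ = 0.5254.
d_o³ = 16T/[π τ_allow (1−k⁴)] = 16×7050000/(π×68.64×0.5254) = 995600 mm³.
d_o = 99.85 mm.

d_o = 99.9 mm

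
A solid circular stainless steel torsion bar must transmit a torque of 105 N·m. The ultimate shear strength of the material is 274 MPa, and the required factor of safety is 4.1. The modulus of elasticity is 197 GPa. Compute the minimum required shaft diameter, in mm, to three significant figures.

d = 20.0 mm

Allowable shear stress τ_allow = 274/4.1 = 66.83 MPa.
For a solid shaft τ = 16T/(πd³), so d³ = 16T/(π τ_allow) = 16×105000/(π×66.83) = 8002 mm³.
d = (8002)^(1/3) = 20.00 mm.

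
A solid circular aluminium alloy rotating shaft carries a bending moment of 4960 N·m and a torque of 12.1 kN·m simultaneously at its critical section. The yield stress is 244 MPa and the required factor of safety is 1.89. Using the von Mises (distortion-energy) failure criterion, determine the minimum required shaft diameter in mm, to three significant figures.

σ_allow = σ_y/n = 244/1.89 = 129.1 MPa.
For a solid shaft σ_b = 32M/(πd³) and τ = 16T/(πd³), so the von Mises stress is σ' = (16/πd³)·√(4M²+3T²).
√(4M²+3T²) = √(4×(4.960×10^6)² + 3×(1.210×10^7)²) = 2.319×10^7 N·mm.
d³ = 16×2.319×10^7/(π×129.1) = 914700 mm³.
d = 97.07 mm.

d = 97.1 mm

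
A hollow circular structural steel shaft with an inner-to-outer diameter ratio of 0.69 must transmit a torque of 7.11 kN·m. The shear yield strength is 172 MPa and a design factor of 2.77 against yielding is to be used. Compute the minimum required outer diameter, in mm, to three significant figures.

d_o = 91.0 mm

τ_allow = 172/2.77 = 62.09 MPa.
For a hollow shaft τ = 16T/[πd_o³(1−k⁴)] with k = 0.69, so 1−k⁴ = 0.7733.
d_o³ = 16T/[π τ_allow (1−k⁴)] = 16×7110000/(π×62.09×0.7733) = 754100 mm³.
d_o = 91.02 mm.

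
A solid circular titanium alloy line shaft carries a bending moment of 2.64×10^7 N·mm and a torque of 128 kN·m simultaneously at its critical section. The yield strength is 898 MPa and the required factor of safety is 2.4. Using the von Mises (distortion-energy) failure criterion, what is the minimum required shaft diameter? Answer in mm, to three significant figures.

σ_allow = σ_y/n = 898/2.4 = 374.2 MPa.
For a solid shaft σ_b = 32M/(πd³) and τ = 16T/(πd³), so the von Mises stress is σ' = (16/πd³)·√(4M²+3T²).
√(4M²+3T²) = √(4×(2.640×10^7)² + 3×(1.280×10^8)²) = 2.279×10^8 N·mm.
d³ = 16×2.279×10^8/(π×374.2) = 3.102×10^6 mm³.
d = 145.8 mm.

d = 146 mm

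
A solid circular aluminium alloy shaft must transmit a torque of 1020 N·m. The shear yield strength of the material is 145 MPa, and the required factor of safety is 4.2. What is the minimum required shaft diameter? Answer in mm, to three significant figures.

Allowable shear stress τ_allow = 145/4.2 = 34.52 MPa.
For a solid shaft τ = 16T/(πd³), so d³ = 16T/(π τ_allow) = 16×1020000/(π×34.52) = 150500 mm³.
d = (150500)^(1/3) = 53.19 mm.

d = 53.2 mm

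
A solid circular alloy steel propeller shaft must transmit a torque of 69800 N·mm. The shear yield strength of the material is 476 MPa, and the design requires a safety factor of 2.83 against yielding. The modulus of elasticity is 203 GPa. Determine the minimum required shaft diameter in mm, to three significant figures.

Allowable shear stress τ_allow = 476/2.83 = 168.2 MPa.
For a solid shaft τ = 16T/(πd³), so d³ = 16T/(π τ_allow) = 16×69800/(π×168.2) = 2114 mm³.
d = (2114)^(1/3) = 12.83 mm.

d = 12.8 mm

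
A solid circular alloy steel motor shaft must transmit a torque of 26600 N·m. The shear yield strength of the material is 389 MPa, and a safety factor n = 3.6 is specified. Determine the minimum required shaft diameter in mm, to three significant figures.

Allowable shear stress τ_allow = 389/3.6 = 108.1 MPa.
For a solid shaft τ = 16T/(πd³), so d³ = 16T/(π τ_allow) = 16×2.6600×10^7/(π×108.1) = 1.254×10^6 mm³.
d = (1.254×10^6)^(1/3) = 107.8 mm.

d = 108 mm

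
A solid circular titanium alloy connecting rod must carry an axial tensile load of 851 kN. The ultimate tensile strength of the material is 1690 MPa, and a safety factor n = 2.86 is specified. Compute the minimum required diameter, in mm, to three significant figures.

d = 42.8 mm

Allowable stress σ_allow = 1690/2.86 = 590.9 MPa.
Required area A = F/σ_allow = 851000/590.9 = 1440 mm².
A = πd²/4 → d = √(4A/π) = 42.82 mm.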